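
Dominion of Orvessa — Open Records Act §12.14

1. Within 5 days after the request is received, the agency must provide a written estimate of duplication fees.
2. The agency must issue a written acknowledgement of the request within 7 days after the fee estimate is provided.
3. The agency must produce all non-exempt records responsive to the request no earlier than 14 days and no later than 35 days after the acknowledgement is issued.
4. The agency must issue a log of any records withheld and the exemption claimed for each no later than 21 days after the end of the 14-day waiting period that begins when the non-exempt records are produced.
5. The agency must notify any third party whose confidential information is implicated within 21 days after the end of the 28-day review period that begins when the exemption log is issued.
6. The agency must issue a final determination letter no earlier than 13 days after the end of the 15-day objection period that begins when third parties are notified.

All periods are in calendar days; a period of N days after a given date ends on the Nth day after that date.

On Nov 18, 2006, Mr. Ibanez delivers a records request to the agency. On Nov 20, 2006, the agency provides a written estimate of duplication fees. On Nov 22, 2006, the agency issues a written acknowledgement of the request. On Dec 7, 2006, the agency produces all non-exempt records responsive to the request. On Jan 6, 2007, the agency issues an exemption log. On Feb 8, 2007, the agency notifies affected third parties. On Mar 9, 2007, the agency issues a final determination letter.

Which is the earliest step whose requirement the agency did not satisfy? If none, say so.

None — every step was satisfied

Step 1 — counting 5 days from Nov 18, 2006 (when the request is received) gives a deadline of Nov 23, 2006; Nov 20, 2006 is within that limit.
Step 2 — counting 7 days from Nov 20, 2006 (when the fee estimate is provided) gives a deadline of Nov 27, 2006; Nov 22, 2006 is within that limit.
Step 3 — 14 and 35 days from Nov 22, 2006 (when the acknowledgement is issued) are Dec 6, 2006 and Dec 27, 2006 respectively; done Dec 7, 2006 — within the window.
Step 4 — counting 21 days from Dec 21, 2006 (end of the 14-day waiting period, which began when the non-exempt records are produced on Dec 7, 2006) gives a deadline of Jan 11, 2007; Jan 6, 2007 is within that limit.
Step 5 — counting 21 days from Feb 3, 2007 (end of the 28-day review period, which began when the exemption log is issued on Jan 6, 2007) gives a deadline of Feb 24, 2007; done Feb 8, 2007 — timely.
Step 6 — must wait 13 days from Feb 23, 2007 (end of the 15-day objection period, which began when third parties are notified on Feb 8, 2007), so not before Mar 8, 2007; done Mar 9, 2007 — permitted.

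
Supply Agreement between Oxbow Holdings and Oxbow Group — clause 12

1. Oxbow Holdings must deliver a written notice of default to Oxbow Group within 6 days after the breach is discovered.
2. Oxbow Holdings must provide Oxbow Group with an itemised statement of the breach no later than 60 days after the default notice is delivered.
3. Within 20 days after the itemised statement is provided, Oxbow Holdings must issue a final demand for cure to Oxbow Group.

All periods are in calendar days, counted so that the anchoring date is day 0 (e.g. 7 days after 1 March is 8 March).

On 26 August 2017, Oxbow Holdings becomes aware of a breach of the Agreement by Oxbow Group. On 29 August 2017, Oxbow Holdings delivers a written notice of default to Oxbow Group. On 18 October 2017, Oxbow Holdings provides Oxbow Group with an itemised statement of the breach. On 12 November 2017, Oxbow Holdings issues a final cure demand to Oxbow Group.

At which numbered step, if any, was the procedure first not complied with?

Step 3

Step 1: 6 days after 26 August 2017 (when the breach is discovered) is 1 September 2017; done 29 August 2017 — timely.
Step 2: 60 days after 29 August 2017 (when the default notice is delivered) is 28 October 2017; done 18 October 2017 — timely.
Step 3: 20 days after 18 October 2017 (when the itemised statement is provided) is 7 November 2017; not done until 12 November 2017, 5 days after the deadline.
The analysis stops there.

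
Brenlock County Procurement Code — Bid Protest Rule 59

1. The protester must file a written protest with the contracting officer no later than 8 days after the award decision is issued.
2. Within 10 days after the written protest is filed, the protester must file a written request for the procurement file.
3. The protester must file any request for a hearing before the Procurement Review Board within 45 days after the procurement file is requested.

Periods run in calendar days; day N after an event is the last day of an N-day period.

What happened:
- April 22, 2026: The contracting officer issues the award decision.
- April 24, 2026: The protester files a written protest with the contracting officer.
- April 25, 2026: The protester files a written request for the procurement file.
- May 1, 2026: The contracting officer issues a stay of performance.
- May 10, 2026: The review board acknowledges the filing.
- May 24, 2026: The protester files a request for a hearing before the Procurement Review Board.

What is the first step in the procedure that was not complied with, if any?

None — every step was satisfied

Step 1: 8 days after April 22, 2026 (when the award decision is issued) is April 30, 2026; April 24, 2026 is within that limit.
Step 2: 10 days after April 24, 2026 (when the written protest is filed) is May 4, 2026; done April 25, 2026 — timely.
Step 3: 45 days after April 25, 2026 (when the procurement file is requested) is June 9, 2026; done May 24, 2026 — timely.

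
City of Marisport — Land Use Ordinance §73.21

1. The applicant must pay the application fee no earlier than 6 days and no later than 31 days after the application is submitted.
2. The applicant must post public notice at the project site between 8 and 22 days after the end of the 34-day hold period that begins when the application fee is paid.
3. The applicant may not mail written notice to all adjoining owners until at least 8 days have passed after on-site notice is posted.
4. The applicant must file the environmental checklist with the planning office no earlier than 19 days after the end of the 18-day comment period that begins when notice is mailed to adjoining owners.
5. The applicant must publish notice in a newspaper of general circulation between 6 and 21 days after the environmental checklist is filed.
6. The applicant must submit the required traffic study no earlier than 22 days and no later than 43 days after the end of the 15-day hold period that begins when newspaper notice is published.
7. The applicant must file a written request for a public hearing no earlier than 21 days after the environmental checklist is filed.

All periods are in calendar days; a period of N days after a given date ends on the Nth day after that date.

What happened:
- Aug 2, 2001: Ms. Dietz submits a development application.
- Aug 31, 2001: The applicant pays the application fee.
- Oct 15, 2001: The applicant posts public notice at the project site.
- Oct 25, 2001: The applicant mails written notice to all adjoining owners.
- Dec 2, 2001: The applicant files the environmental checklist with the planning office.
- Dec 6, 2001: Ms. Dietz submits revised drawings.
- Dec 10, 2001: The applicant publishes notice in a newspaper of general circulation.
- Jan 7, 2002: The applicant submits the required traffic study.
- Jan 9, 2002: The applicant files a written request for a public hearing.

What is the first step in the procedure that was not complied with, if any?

Step 6

(1) the permitted window runs from Aug 2, 2001 + 6 = Aug 8, 2001 to Aug 2, 2001 + 31 = Sep 2, 2001; Aug 31, 2001 falls inside that range.
(2) the permitted window runs from Oct 4, 2001 + 8 = Oct 12, 2001 to Oct 4, 2001 + 22 = Oct 26, 2001; done Oct 15, 2001 — within the window.
(3) permitted from Oct 15, 2001 + 8 days = Oct 23, 2001 onward; Oct 25, 2001 is on or after that date.
(4) permitted from Nov 12, 2001 + 19 days = Dec 1, 2001 onward; Dec 2, 2001 is on or after that date.
(5) the permitted window runs from Dec 2, 2001 + 6 = Dec 8, 2001 to Dec 2, 2001 + 21 = Dec 23, 2001; Dec 10, 2001 falls inside that range.
(6) the permitted window runs from Dec 25, 2001 + 22 = Jan 16, 2002 to Dec 25, 2001 + 43 = Feb 6, 2002; Jan 7, 2002 is 9 days too early.
That is the first point of non-compliance.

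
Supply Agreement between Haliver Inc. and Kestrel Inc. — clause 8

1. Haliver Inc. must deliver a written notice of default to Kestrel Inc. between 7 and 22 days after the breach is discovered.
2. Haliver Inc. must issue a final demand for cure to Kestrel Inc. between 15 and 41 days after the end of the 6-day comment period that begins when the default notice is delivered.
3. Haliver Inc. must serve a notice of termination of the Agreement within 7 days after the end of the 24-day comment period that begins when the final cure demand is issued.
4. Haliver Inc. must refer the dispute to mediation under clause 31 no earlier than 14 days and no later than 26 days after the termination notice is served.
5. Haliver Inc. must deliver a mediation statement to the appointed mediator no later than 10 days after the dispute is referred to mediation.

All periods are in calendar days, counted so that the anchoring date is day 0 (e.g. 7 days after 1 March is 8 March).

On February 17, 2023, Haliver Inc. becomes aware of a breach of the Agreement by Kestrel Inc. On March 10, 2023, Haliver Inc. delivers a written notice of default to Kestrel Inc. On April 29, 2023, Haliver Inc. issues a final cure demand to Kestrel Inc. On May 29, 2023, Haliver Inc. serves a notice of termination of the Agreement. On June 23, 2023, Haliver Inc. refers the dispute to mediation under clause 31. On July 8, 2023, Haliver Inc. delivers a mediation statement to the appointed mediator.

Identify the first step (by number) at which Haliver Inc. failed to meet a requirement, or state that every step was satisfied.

Step 1: the window is 7–22 days after February 17, 2023 (when the breach is discovered), so February 24, 2023 through March 11, 2023; March 10, 2023 falls inside that range.
Step 2: the window is 15–41 days after March 16, 2023 (end of the 6-day comment period, which began when the default notice is delivered on March 10, 2023), so March 31, 2023 through April 26, 2023; done April 29, 2023 — 3 days after the window closed.
The analysis stops there.

Step 2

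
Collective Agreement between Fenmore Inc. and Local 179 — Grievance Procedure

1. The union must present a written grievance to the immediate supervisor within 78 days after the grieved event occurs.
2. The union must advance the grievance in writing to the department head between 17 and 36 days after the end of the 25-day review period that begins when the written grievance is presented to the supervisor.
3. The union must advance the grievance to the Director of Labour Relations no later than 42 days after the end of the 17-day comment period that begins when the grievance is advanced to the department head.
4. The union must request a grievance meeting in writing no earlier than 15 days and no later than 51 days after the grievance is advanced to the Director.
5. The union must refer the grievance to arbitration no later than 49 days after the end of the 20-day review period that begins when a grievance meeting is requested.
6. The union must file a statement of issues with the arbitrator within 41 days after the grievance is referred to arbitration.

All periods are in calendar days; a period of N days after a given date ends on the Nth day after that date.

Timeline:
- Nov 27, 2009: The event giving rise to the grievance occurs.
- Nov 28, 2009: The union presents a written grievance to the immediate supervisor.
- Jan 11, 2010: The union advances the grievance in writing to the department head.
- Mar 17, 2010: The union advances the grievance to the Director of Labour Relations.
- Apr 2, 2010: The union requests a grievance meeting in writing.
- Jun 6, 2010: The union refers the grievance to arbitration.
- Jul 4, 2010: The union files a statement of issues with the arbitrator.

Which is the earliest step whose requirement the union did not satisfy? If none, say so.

Step 1 — counting 78 days from Nov 27, 2009 (when the grieved event occurs) gives a deadline of Feb 13, 2010; done Nov 28, 2009 — timely.
Step 2 — 17 and 36 days from Dec 23, 2009 (end of the 25-day review period, which began when the written grievance is presented to the supervisor on Nov 28, 2009) are Jan 9, 2010 and Jan 28, 2010 respectively; done Jan 11, 2010, which is between those dates.
Step 3 — counting 42 days from Jan 28, 2010 (end of the 17-day comment period, which began when the grievance is advanced to the department head on Jan 11, 2010) gives a deadline of Mar 11, 2010; Mar 17, 2010 misses that deadline by 6 days.

Step 3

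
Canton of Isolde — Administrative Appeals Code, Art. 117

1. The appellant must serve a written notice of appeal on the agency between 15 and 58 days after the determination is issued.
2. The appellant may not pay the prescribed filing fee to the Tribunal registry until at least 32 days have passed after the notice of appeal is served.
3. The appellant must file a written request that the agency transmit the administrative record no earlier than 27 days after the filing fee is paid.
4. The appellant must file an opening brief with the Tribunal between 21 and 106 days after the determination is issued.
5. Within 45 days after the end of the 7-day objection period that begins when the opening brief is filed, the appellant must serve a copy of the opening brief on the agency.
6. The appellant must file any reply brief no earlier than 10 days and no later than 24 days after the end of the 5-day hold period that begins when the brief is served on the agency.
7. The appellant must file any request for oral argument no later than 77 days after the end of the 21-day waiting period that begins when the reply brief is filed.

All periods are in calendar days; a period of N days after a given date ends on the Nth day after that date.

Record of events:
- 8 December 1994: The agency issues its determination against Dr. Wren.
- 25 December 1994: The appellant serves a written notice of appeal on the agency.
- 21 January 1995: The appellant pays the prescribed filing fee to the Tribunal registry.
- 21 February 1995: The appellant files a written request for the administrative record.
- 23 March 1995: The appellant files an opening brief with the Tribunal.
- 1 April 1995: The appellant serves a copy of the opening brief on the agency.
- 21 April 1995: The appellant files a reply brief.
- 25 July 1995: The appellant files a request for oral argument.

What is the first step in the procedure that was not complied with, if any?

Step 2

(1) the permitted window runs from 8 December 1994 + 15 = 23 December 1994 to 8 December 1994 + 58 = 4 February 1995; done 25 December 1994 — within the window.
(2) permitted from 25 December 1994 + 32 days = 26 January 1995 onward; acted on 21 January 1995, 5 days prematurely.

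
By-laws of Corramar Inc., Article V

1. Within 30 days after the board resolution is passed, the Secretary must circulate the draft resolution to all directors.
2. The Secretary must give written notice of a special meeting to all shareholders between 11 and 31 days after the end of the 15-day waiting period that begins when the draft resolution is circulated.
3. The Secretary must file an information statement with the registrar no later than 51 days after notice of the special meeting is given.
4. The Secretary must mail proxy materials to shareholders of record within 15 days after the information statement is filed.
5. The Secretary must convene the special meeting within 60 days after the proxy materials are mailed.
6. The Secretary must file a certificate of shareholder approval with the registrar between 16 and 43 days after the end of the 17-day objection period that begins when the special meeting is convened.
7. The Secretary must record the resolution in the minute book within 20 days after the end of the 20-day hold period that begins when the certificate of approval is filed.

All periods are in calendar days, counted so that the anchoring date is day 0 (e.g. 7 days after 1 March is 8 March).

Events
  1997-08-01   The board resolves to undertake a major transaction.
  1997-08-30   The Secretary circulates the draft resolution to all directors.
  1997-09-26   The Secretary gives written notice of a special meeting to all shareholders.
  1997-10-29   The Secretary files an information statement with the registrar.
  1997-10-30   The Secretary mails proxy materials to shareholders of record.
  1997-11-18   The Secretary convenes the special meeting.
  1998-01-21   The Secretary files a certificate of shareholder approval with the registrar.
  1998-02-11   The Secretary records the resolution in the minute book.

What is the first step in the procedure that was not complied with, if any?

(1) due by 1997-08-01 + 30 days = 1997-08-31; done 1997-08-30 — timely.
(2) the permitted window runs from 1997-09-14 + 11 = 1997-09-25 to 1997-09-14 + 31 = 1997-10-15; 1997-09-26 falls inside that range.
(3) due by 1997-09-26 + 51 days = 1997-11-16; completed 1997-10-29, before the deadline.
(4) due by 1997-10-29 + 15 days = 1997-11-13; 1997-10-30 is within that limit.
(5) due by 1997-10-30 + 60 days = 1997-12-29; completed 1997-11-18, before the deadline.
(6) the permitted window runs from 1997-12-05 + 16 = 1997-12-21 to 1997-12-05 + 43 = 1998-01-17; 1998-01-21 is 4 days past the end of the window.
The procedure was therefore not followed at step 6.

Step 6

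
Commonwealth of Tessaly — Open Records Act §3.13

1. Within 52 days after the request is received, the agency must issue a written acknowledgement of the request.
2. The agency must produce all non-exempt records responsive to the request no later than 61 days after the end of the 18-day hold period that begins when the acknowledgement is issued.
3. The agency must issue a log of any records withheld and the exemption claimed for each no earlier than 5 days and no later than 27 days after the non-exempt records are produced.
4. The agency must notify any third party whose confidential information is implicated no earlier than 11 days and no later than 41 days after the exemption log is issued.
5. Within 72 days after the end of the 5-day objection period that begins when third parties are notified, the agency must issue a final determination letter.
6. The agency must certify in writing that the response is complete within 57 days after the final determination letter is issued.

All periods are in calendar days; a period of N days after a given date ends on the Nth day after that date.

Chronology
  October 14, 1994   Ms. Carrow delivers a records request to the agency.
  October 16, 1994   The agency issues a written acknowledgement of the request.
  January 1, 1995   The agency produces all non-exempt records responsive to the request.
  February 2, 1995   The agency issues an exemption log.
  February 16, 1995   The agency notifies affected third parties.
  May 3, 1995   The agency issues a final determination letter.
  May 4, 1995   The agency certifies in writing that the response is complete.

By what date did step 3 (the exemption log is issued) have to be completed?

Step 3 runs from January 1, 1995, when the non-exempt records are produced. The window is 5–27 days after January 1, 1995; it closes on January 28, 1995.

January 28, 1995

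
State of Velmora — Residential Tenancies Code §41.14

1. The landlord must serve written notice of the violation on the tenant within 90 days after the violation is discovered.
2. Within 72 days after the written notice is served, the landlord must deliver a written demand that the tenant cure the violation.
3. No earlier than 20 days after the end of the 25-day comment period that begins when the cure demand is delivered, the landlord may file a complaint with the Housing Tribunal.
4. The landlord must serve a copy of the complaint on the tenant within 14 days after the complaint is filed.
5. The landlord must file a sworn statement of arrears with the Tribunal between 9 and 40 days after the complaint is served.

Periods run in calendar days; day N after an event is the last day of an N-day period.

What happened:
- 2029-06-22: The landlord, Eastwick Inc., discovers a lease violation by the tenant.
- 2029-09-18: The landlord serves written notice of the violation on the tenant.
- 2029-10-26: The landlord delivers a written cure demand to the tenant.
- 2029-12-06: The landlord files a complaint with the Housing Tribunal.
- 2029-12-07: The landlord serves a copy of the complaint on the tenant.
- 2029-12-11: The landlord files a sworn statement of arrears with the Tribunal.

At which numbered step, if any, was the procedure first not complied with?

(1) due by 2029-06-22 + 90 days = 2029-09-20; done 2029-09-18 — timely.
(2) due by 2029-09-18 + 72 days = 2029-11-29; completed 2029-10-26, before the deadline.
(3) permitted from 2029-11-20 + 20 days = 2029-12-10 onward; 2029-12-06 is 4 days before the earliest permitted date.
The procedure was therefore not followed at step 3.

Step 3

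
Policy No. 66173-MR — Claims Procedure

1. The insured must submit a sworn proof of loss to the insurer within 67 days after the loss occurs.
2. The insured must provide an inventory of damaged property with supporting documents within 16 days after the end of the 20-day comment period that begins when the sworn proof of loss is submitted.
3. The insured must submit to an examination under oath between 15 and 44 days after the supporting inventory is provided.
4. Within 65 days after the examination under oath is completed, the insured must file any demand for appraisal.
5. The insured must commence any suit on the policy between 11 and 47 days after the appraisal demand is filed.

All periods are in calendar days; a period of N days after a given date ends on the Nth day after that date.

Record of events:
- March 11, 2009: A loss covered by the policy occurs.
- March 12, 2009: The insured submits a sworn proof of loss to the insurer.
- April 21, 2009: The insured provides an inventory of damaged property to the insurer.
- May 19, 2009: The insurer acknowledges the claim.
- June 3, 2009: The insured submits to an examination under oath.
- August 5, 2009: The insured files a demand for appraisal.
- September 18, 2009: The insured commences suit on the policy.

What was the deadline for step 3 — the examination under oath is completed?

Step 3 runs from April 21, 2009, when the supporting inventory is provided. The window is 15–44 days after April 21, 2009; it closes on June 4, 2009.

June 4, 2009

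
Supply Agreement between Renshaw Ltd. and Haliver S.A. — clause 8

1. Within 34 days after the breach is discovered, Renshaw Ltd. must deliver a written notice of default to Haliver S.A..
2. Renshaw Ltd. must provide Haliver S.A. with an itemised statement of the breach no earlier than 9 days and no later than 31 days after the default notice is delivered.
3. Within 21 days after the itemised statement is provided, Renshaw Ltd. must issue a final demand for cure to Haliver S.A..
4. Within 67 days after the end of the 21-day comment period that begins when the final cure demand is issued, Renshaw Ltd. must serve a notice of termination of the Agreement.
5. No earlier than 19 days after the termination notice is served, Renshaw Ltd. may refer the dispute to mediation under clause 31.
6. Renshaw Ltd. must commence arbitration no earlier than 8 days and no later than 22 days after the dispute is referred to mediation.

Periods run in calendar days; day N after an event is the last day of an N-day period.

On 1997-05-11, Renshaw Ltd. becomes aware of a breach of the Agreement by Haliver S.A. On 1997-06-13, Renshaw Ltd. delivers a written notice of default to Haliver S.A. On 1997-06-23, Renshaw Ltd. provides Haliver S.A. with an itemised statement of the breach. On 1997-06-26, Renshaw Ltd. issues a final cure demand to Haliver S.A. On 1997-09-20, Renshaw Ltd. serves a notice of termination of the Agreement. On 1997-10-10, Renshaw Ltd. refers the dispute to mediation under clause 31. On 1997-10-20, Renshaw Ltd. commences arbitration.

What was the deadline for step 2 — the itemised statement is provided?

Step 2 runs from 1997-06-13, when the default notice is delivered. The window is 9–31 days after 1997-06-13; it closes on 1997-07-14.

1997-07-14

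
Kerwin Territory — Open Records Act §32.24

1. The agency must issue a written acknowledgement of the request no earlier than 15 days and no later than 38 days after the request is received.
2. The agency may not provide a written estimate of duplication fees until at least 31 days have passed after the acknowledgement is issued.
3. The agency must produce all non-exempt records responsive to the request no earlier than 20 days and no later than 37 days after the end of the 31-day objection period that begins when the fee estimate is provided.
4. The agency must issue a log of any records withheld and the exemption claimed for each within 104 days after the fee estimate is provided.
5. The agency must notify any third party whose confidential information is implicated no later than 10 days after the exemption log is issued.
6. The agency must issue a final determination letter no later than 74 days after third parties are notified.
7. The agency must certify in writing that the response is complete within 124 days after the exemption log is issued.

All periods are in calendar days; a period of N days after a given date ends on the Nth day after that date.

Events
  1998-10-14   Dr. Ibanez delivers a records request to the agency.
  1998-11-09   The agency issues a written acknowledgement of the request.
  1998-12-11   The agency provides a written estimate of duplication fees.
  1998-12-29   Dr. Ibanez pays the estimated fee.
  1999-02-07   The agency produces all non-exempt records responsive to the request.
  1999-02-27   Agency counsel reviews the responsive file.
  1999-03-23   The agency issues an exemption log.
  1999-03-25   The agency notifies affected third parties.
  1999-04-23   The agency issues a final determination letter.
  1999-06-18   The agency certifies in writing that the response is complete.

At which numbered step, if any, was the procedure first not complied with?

Step 1: the window is 15–38 days after 1998-10-14 (when the request is received), so 1998-10-29 through 1998-11-21; done 1998-11-09 — within the window.
Step 2: the earliest permitted date is 31 days after 1998-11-09 (when the acknowledgement is issued), i.e. 1998-12-10; done 1998-12-11, after the minimum wait.
Step 3: the window is 20–37 days after 1999-01-11 (end of the 31-day objection period, which began when the fee estimate is provided on 1998-12-11), so 1999-01-31 through 1999-02-17; done 1999-02-07, which is between those dates.
Step 4: 104 days after 1998-12-11 (when the fee estimate is provided) is 1999-03-25; done 1999-03-23 — timely.
Step 5: 10 days after 1999-03-23 (when the exemption log is issued) is 1999-04-02; 1999-03-25 is within that limit.
Step 6: 74 days after 1999-03-25 (when third parties are notified) is 1999-06-07; done 1999-04-23 — timely.
Step 7: 124 days after 1999-03-23 (when the exemption log is issued) is 1999-07-25; done 1999-06-18 — timely.

None — every step was satisfied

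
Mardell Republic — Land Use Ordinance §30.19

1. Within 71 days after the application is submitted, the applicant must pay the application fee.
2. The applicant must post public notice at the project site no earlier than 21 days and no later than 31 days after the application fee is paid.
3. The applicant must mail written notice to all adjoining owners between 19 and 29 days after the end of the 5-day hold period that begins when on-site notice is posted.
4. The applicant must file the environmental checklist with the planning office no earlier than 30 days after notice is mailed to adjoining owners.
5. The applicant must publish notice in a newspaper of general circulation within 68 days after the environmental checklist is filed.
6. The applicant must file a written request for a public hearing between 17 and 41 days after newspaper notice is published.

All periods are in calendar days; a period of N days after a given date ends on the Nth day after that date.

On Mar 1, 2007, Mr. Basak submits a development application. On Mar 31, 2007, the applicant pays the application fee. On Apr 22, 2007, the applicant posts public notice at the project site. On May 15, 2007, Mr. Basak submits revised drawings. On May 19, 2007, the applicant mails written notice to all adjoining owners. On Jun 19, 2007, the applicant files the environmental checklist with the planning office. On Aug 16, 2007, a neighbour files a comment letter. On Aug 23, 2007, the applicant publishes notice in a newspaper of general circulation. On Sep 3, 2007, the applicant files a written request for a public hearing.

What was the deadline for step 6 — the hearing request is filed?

Oct 3, 2007

Step 6 runs from Aug 23, 2007, when newspaper notice is published. The window is 17–41 days after Aug 23, 2007; it closes on Oct 3, 2007.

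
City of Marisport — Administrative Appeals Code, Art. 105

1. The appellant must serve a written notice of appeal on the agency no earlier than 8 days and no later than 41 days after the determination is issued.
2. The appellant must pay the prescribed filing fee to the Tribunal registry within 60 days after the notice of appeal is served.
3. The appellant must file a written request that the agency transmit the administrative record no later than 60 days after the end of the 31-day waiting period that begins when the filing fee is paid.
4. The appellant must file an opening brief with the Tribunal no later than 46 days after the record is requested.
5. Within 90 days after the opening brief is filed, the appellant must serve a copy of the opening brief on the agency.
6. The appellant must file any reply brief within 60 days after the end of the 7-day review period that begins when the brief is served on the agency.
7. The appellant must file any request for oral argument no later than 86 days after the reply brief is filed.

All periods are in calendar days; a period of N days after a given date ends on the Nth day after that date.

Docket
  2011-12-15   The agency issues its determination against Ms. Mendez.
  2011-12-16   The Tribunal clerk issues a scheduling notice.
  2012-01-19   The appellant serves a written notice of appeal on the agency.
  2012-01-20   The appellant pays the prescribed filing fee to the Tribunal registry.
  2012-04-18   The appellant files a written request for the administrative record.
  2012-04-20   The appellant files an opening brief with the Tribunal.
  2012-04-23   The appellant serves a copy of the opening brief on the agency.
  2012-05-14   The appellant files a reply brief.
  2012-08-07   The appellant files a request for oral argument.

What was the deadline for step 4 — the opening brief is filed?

Step 4 runs from 2012-04-18, when the record is requested. 46 days after 2012-04-18 is 2012-06-03.

2012-06-03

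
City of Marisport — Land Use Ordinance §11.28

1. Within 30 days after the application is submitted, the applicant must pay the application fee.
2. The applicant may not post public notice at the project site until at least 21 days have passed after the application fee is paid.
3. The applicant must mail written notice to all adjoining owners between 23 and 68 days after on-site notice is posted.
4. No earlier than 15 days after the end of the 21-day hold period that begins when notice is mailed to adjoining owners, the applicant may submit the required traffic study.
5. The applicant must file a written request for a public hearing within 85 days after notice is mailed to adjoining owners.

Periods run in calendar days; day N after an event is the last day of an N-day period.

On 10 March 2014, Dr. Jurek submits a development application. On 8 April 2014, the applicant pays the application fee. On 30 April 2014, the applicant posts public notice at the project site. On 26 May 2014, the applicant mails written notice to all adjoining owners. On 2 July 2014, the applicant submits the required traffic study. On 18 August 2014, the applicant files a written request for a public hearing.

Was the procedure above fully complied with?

Yes

Step 1: 30 days after 10 March 2014 (when the application is submitted) is 9 April 2014; 8 April 2014 is within that limit.
Step 2: the earliest permitted date is 21 days after 8 April 2014 (when the application fee is paid), i.e. 29 April 2014; done 30 April 2014, after the minimum wait.
Step 3: the window is 23–68 days after 30 April 2014 (when on-site notice is posted), so 23 May 2014 through 7 July 2014; done 26 May 2014 — within the window.
Step 4: the earliest permitted date is 15 days after 16 June 2014 (end of the 21-day hold period, which began when notice is mailed to adjoining owners on 26 May 2014), i.e. 1 July 2014; done 2 July 2014, after the minimum wait.
Step 5: 85 days after 26 May 2014 (when notice is mailed to adjoining owners) is 19 August 2014; 18 August 2014 is within that limit.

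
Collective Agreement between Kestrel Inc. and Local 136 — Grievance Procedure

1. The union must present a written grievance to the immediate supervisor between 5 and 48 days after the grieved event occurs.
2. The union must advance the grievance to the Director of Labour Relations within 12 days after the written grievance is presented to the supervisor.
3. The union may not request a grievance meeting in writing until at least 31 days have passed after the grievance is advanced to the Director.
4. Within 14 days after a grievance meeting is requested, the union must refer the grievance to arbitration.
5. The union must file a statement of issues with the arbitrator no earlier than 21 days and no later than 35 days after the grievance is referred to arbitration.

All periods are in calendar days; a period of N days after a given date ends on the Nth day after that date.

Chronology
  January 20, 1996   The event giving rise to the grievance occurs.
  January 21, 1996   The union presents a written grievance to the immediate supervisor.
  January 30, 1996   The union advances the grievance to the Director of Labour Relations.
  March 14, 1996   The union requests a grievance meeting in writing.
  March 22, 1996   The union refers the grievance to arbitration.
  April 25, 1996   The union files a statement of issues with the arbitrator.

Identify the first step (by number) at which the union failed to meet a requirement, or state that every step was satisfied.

Step 1

Step 1: the window is 5–48 days after January 20, 1996 (when the grieved event occurs), so January 25, 1996 through March 8, 1996; January 21, 1996 is 4 days too early.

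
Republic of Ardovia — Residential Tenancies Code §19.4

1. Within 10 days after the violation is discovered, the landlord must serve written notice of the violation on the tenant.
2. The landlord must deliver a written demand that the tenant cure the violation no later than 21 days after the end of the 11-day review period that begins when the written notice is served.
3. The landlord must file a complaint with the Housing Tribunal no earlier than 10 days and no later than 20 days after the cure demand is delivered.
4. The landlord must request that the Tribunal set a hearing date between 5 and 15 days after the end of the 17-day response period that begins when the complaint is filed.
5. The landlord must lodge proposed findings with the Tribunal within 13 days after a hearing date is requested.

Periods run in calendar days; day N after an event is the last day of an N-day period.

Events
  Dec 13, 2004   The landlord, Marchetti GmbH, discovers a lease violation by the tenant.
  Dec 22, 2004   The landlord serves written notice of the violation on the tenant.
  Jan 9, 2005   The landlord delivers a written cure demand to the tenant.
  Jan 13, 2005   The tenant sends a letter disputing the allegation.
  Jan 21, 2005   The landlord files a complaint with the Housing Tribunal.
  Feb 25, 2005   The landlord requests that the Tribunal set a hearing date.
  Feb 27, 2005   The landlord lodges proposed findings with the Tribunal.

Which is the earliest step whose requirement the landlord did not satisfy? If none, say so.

(1) due by Dec 13, 2004 + 10 days = Dec 23, 2004; completed Dec 22, 2004, before the deadline.
(2) due by Jan 2, 2005 + 21 days = Jan 23, 2005; completed Jan 9, 2005, before the deadline.
(3) the permitted window runs from Jan 9, 2005 + 10 = Jan 19, 2005 to Jan 9, 2005 + 20 = Jan 29, 2005; Jan 21, 2005 falls inside that range.
(4) the permitted window runs from Feb 7, 2005 + 5 = Feb 12, 2005 to Feb 7, 2005 + 15 = Feb 22, 2005; Feb 25, 2005 is 3 days past the end of the window.

Step 4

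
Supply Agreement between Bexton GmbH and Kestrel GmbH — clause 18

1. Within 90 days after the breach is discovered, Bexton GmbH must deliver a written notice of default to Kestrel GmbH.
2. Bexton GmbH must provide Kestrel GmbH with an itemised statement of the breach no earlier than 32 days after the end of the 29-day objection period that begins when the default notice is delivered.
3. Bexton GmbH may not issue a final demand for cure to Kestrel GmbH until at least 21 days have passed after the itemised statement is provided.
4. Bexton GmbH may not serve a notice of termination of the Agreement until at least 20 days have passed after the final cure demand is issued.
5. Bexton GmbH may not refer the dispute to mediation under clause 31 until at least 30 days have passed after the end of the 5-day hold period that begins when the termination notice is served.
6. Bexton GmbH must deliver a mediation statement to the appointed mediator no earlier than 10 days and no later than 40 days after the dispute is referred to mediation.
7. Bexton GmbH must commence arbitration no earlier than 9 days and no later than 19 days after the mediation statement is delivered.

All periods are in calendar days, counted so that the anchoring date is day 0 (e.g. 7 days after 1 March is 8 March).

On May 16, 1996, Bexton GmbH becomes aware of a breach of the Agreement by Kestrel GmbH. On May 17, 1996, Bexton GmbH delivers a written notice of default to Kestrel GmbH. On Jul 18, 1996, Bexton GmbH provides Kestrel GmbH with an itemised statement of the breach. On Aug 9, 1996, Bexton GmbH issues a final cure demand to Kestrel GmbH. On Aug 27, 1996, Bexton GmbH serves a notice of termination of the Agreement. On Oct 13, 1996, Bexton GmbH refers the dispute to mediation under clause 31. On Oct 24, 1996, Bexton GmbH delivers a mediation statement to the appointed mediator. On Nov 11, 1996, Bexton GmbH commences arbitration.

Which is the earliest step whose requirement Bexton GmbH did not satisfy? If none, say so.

Step 1 — counting 90 days from May 16, 1996 (when the breach is discovered) gives a deadline of Aug 14, 1996; done May 17, 1996 — timely.
Step 2 — must wait 32 days from Jun 15, 1996 (end of the 29-day objection period, which began when the default notice is delivered on May 17, 1996), so not before Jul 17, 1996; Jul 18, 1996 is on or after that date.
Step 3 — must wait 21 days from Jul 18, 1996 (when the itemised statement is provided), so not before Aug 8, 1996; Aug 9, 1996 is on or after that date.
Step 4 — must wait 20 days from Aug 9, 1996 (when the final cure demand is issued), so not before Aug 29, 1996; Aug 27, 1996 is 2 days before the earliest permitted date.

Step 4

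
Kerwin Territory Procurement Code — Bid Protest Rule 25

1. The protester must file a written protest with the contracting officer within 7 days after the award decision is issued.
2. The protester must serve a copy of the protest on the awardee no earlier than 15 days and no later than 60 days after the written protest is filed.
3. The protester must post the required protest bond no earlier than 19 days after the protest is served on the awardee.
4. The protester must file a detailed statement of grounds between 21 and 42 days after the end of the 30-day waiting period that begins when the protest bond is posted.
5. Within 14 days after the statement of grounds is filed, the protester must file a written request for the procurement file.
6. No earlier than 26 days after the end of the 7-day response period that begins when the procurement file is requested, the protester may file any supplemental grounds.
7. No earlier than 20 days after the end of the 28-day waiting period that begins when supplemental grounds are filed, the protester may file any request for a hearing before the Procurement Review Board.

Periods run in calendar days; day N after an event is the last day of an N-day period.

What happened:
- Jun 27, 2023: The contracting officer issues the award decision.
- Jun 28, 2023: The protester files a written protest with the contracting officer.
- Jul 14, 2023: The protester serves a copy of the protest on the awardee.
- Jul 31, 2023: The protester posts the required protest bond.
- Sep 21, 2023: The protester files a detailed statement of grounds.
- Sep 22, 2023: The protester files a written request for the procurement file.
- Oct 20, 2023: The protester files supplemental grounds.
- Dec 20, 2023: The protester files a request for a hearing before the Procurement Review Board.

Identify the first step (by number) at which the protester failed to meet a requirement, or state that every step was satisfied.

Step 3

(1) due by Jun 27, 2023 + 7 days = Jul 4, 2023; done Jun 28, 2023 — timely.
(2) the permitted window runs from Jun 28, 2023 + 15 = Jul 13, 2023 to Jun 28, 2023 + 60 = Aug 27, 2023; done Jul 14, 2023, which is between those dates.
(3) permitted from Jul 14, 2023 + 19 days = Aug 2, 2023 onward; Jul 31, 2023 is 2 days before the earliest permitted date.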